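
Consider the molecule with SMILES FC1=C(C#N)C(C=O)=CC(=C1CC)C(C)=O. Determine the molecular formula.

C12H10FNO2

Walk through each heavy atom and fill implicit hydrogens from standard valence (C 4, N 3, O 2, S 2, halogen 1):
  atom 1: F (halogen, monovalent) → 0 H
  atom 2: C, bond orders sum to 4 (valence 4) → 0 H
  atom 3: C, bond orders sum to 4 (valence 4) → 0 H
  atom 4: C, bond orders sum to 4 (valence 4) → 0 H
  atom 5: N, bond orders sum to 3 (valence 3) → 0 H
  atom 6: C, bond orders sum to 4 (valence 4) → 0 H
  atom 7: C, bond orders sum to 3 (valence 4) → 1 H
  atom 8: O, bond orders sum to 2 (valence 2) → 0 H
  atom 9: C, bond orders sum to 3 (valence 4) → 1 H
  atom 10: C, bond orders sum to 4 (valence 4) → 0 H
  atom 11: C, bond orders sum to 4 (valence 4) → 0 H
  atom 12: C, bond orders sum to 2 (valence 4) → 2 H
  atom 13: C, bond orders sum to 1 (valence 4) → 3 H
  atom 14: C, bond orders sum to 4 (valence 4) → 0 H
  atom 15: C, bond orders sum to 1 (valence 4) → 3 H
  atom 16: O, bond orders sum to 2 (valence 2) → 0 H
Totals → C:12, H:10, F:1, N:1, O:2.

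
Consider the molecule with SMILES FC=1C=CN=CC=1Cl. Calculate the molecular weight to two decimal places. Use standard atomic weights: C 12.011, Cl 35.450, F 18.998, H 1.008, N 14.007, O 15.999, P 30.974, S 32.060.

First, the molecular formula is C5H3ClFN (counting implicit H from valence).
  C: 5 × 12.011 = 60.055
  Cl: 1 × 35.450 = 35.450
  F: 1 × 18.998 = 18.998
  H: 3 × 1.008 = 3.024
  N: 1 × 14.007 = 14.007
Sum: 5×12.011 + 1×35.450 + 1×18.998 + 3×1.008 + 1×14.007 = 131.534 → 131.53 g/mol.

131.53 g/mol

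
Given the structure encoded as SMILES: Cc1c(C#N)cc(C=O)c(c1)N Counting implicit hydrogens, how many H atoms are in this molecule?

8

Walk through each heavy atom and fill implicit hydrogens from standard valence (C 4, N 3, O 2, S 2, halogen 1); for lowercase aromatic atoms, an aromatic c carries 1 H when it has two neighbours and 0 H with three, and aromatic n carries 0 H:
  atom 1: C, bond orders sum to 1 (valence 4) → 3 H
  atom 2: aromatic c, 3 neighbours → 0 H
  atom 3: aromatic c, 3 neighbours → 0 H
  atom 4: C, bond orders sum to 4 (valence 4) → 0 H
  atom 5: N, bond orders sum to 3 (valence 3) → 0 H
  atom 6: aromatic c, 2 neighbours → 1 H
  atom 7: aromatic c, 3 neighbours → 0 H
  atom 8: C, bond orders sum to 3 (valence 4) → 1 H
  atom 9: O, bond orders sum to 2 (valence 2) → 0 H
  atom 10: aromatic c, 3 neighbours → 0 H
  atom 11: aromatic c, 2 neighbours → 1 H
  atom 12: N, bond orders sum to 1 (valence 3) → 2 H
Total hydrogens: 8.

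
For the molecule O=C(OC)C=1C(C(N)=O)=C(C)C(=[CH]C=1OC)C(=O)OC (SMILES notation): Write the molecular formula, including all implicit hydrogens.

Walk through each heavy atom and fill implicit hydrogens from standard valence (C 4, N 3, O 2, S 2, halogen 1):
  atom 1: O, bond orders sum to 2 (valence 2) → 0 H
  atom 2: C, bond orders sum to 4 (valence 4) → 0 H
  atom 3: O, bond orders sum to 2 (valence 2) → 0 H
  atom 4: C, bond orders sum to 1 (valence 4) → 3 H
  atom 5: C, bond orders sum to 4 (valence 4) → 0 H
  atom 6: C, bond orders sum to 4 (valence 4) → 0 H
  atom 7: C, bond orders sum to 4 (valence 4) → 0 H
  atom 8: N, bond orders sum to 1 (valence 3) → 2 H
  atom 9: O, bond orders sum to 2 (valence 2) → 0 H
  atom 10: C, bond orders sum to 4 (valence 4) → 0 H
  atom 11: C, bond orders sum to 1 (valence 4) → 3 H
  atom 12: C, bond orders sum to 4 (valence 4) → 0 H
  atom 13: C with explicit H count 1
  atom 14: C, bond orders sum to 4 (valence 4) → 0 H
  atom 15: O, bond orders sum to 2 (valence 2) → 0 H
  atom 16: C, bond orders sum to 1 (valence 4) → 3 H
  atom 17: C, bond orders sum to 4 (valence 4) → 0 H
  atom 18: O, bond orders sum to 2 (valence 2) → 0 H
  atom 19: O, bond orders sum to 2 (valence 2) → 0 H
  atom 20: C, bond orders sum to 1 (valence 4) → 3 H
Totals → C:13, H:15, N:1, O:6.
In Hill order: C13H15NO6.

C13H15NO6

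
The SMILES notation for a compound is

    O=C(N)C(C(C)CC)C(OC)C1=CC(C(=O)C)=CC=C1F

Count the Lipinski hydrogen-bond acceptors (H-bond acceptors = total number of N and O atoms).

4

N atoms: 1; O atoms: 3.
Lipinski HBA = 1 + 3 = 4.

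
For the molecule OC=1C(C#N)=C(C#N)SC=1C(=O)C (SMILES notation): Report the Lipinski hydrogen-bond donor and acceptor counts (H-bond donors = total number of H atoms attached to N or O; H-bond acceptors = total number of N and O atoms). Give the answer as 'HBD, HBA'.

Donors: find every N or O and count the H atoms it carries.
  atom 1 (O): bond orders sum to 1 → 1 H
  atom 5 (N): bond orders sum to 3 → 0 H
  atom 8 (N): bond orders sum to 3 → 0 H
  atom 12 (O): bond orders sum to 2 → 0 H
Lipinski HBD = 1.
Acceptors: N atoms = 2, O atoms = 2 → HBA = 4.

1, 4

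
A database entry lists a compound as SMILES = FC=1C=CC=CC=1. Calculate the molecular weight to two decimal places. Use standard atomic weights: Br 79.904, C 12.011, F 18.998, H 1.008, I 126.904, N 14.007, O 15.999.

First, the molecular formula is C6H5F (counting implicit H from valence).
  C: 6 × 12.011 = 72.066
  F: 1 × 18.998 = 18.998
  H: 5 × 1.008 = 5.040
Sum: 6×12.011 + 1×18.998 + 5×1.008 = 96.104 → 96.10 g/mol.

96.10 g/mol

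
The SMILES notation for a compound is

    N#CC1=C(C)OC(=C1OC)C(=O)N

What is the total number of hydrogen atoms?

8

Walk through each heavy atom and fill implicit hydrogens from standard valence (C 4, N 3, O 2, S 2, halogen 1):
  atom 1: N, bond orders sum to 3 (valence 3) → 0 H
  atom 2: C, bond orders sum to 4 (valence 4) → 0 H
  atom 3: C, bond orders sum to 4 (valence 4) → 0 H
  atom 4: C, bond orders sum to 4 (valence 4) → 0 H
  atom 5: C, bond orders sum to 1 (valence 4) → 3 H
  atom 6: O, bond orders sum to 2 (valence 2) → 0 H
  atom 7: C, bond orders sum to 4 (valence 4) → 0 H
  atom 8: C, bond orders sum to 4 (valence 4) → 0 H
  atom 9: O, bond orders sum to 2 (valence 2) → 0 H
  atom 10: C, bond orders sum to 1 (valence 4) → 3 H
  atom 11: C, bond orders sum to 4 (valence 4) → 0 H
  atom 12: O, bond orders sum to 2 (valence 2) → 0 H
  atom 13: N, bond orders sum to 1 (valence 3) → 2 H
Total hydrogens: 8.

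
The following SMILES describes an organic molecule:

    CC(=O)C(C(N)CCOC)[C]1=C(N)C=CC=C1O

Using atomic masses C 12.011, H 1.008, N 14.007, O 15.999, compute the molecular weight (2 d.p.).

First, the molecular formula is C13H20N2O3 (counting implicit H from valence).
  C: 13 × 12.011 = 156.143
  H: 20 × 1.008 = 20.160
  N: 2 × 14.007 = 28.014
  O: 3 × 15.999 = 47.997
Sum: 13×12.011 + 20×1.008 + 2×14.007 + 3×15.999 = 252.314 → 252.31 g/mol.

252.31 g/mol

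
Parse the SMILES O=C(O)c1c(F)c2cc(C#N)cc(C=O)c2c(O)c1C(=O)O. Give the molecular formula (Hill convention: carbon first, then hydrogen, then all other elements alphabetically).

C14H6FNO6

Walk through each heavy atom and fill implicit hydrogens from standard valence (C 4, N 3, O 2, S 2, halogen 1); for lowercase aromatic atoms, an aromatic c carries 1 H when it has two neighbours and 0 H with three, and aromatic n carries 0 H:
  atom 1: O, bond orders sum to 2 (valence 2) → 0 H
  atom 2: C, bond orders sum to 4 (valence 4) → 0 H
  atom 3: O, bond orders sum to 1 (valence 2) → 1 H
  atom 4: aromatic c, 3 neighbours → 0 H
  atom 5: aromatic c, 3 neighbours → 0 H
  atom 6: F (halogen, monovalent) → 0 H
  atom 7: aromatic c, 3 neighbours → 0 H
  atom 8: aromatic c, 2 neighbours → 1 H
  atom 9: aromatic c, 3 neighbours → 0 H
  atom 10: C, bond orders sum to 4 (valence 4) → 0 H
  atom 11: N, bond orders sum to 3 (valence 3) → 0 H
  atom 12: aromatic c, 2 neighbours → 1 H
  atom 13: aromatic c, 3 neighbours → 0 H
  atom 14: C, bond orders sum to 3 (valence 4) → 1 H
  atom 15: O, bond orders sum to 2 (valence 2) → 0 H
  atom 16: aromatic c, 3 neighbours → 0 H
  atom 17: aromatic c, 3 neighbours → 0 H
  atom 18: O, bond orders sum to 1 (valence 2) → 1 H
  atom 19: aromatic c, 3 neighbours → 0 H
  atom 20: C, bond orders sum to 4 (valence 4) → 0 H
  atom 21: O, bond orders sum to 2 (valence 2) → 0 H
  atom 22: O, bond orders sum to 1 (valence 2) → 1 H
Totals → C:14, H:6, F:1, N:1, O:6.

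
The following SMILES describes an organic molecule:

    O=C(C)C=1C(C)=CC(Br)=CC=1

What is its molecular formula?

Walk through each heavy atom and fill implicit hydrogens from standard valence (C 4, N 3, O 2, S 2, halogen 1):
  atom 1: O, bond orders sum to 2 (valence 2) → 0 H
  atom 2: C, bond orders sum to 4 (valence 4) → 0 H
  atom 3: C, bond orders sum to 1 (valence 4) → 3 H
  atom 4: C, bond orders sum to 4 (valence 4) → 0 H
  atom 5: C, bond orders sum to 4 (valence 4) → 0 H
  atom 6: C, bond orders sum to 1 (valence 4) → 3 H
  atom 7: C, bond orders sum to 3 (valence 4) → 1 H
  atom 8: C, bond orders sum to 4 (valence 4) → 0 H
  atom 9: Br (halogen, monovalent) → 0 H
  atom 10: C, bond orders sum to 3 (valence 4) → 1 H
  atom 11: C, bond orders sum to 3 (valence 4) → 1 H
Totals → C:9, H:9, Br:1, O:1.
In Hill order: C9H9BrO.

C9H9BrO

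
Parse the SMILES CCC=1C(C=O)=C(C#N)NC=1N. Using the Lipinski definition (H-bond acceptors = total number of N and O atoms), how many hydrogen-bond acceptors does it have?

4

N atoms: 3; O atoms: 1.
Lipinski HBA = 3 + 1 = 4.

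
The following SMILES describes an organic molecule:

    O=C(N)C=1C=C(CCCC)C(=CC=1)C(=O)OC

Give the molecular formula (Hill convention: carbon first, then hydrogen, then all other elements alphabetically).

C13H17NO3

Walk through each heavy atom and fill implicit hydrogens from standard valence (C 4, N 3, O 2, S 2, halogen 1):
  atom 1: O, bond orders sum to 2 (valence 2) → 0 H
  atom 2: C, bond orders sum to 4 (valence 4) → 0 H
  atom 3: N, bond orders sum to 1 (valence 3) → 2 H
  atom 4: C, bond orders sum to 4 (valence 4) → 0 H
  atom 5: C, bond orders sum to 3 (valence 4) → 1 H
  atom 6: C, bond orders sum to 4 (valence 4) → 0 H
  atom 7: C, bond orders sum to 2 (valence 4) → 2 H
  atom 8: C, bond orders sum to 2 (valence 4) → 2 H
  atom 9: C, bond orders sum to 2 (valence 4) → 2 H
  atom 10: C, bond orders sum to 1 (valence 4) → 3 H
  atom 11: C, bond orders sum to 4 (valence 4) → 0 H
  atom 12: C, bond orders sum to 3 (valence 4) → 1 H
  atom 13: C, bond orders sum to 3 (valence 4) → 1 H
  atom 14: C, bond orders sum to 4 (valence 4) → 0 H
  atom 15: O, bond orders sum to 2 (valence 2) → 0 H
  atom 16: O, bond orders sum to 2 (valence 2) → 0 H
  atom 17: C, bond orders sum to 1 (valence 4) → 3 H
Totals → C:13, H:17, N:1, O:3.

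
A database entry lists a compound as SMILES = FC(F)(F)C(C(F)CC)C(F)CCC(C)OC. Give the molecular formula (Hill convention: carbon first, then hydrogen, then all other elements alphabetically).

Walk through each heavy atom and fill implicit hydrogens from standard valence (C 4, N 3, O 2, S 2, halogen 1):
  atom 1: F (halogen, monovalent) → 0 H
  atom 2: C, bond orders sum to 4 (valence 4) → 0 H
  atom 3: F (halogen, monovalent) → 0 H
  atom 4: F (halogen, monovalent) → 0 H
  atom 5: C, bond orders sum to 3 (valence 4) → 1 H
  atom 6: C, bond orders sum to 3 (valence 4) → 1 H
  atom 7: F (halogen, monovalent) → 0 H
  atom 8: C, bond orders sum to 2 (valence 4) → 2 H
  atom 9: C, bond orders sum to 1 (valence 4) → 3 H
  atom 10: C, bond orders sum to 3 (valence 4) → 1 H
  atom 11: F (halogen, monovalent) → 0 H
  atom 12: C, bond orders sum to 2 (valence 4) → 2 H
  atom 13: C, bond orders sum to 2 (valence 4) → 2 H
  atom 14: C, bond orders sum to 3 (valence 4) → 1 H
  atom 15: C, bond orders sum to 1 (valence 4) → 3 H
  atom 16: O, bond orders sum to 2 (valence 2) → 0 H
  atom 17: C, bond orders sum to 1 (valence 4) → 3 H
Totals → C:11, H:19, F:5, O:1.

C11H19F5O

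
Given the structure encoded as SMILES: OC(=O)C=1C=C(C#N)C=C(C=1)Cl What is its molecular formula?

Walk through each heavy atom and fill implicit hydrogens from standard valence (C 4, N 3, O 2, S 2, halogen 1):
  atom 1: O, bond orders sum to 1 (valence 2) → 1 H
  atom 2: C, bond orders sum to 4 (valence 4) → 0 H
  atom 3: O, bond orders sum to 2 (valence 2) → 0 H
  atom 4: C, bond orders sum to 4 (valence 4) → 0 H
  atom 5: C, bond orders sum to 3 (valence 4) → 1 H
  atom 6: C, bond orders sum to 4 (valence 4) → 0 H
  atom 7: C, bond orders sum to 4 (valence 4) → 0 H
  atom 8: N, bond orders sum to 3 (valence 3) → 0 H
  atom 9: C, bond orders sum to 3 (valence 4) → 1 H
  atom 10: C, bond orders sum to 4 (valence 4) → 0 H
  atom 11: C, bond orders sum to 3 (valence 4) → 1 H
  atom 12: Cl (halogen, monovalent) → 0 H
Totals → C:8, H:4, Cl:1, N:1, O:2.

C8H4ClNO2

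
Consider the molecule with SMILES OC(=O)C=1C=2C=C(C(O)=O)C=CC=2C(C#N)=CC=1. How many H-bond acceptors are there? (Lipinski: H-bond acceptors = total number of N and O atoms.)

N atoms: 1; O atoms: 4.
Lipinski HBA = 1 + 4 = 5.

5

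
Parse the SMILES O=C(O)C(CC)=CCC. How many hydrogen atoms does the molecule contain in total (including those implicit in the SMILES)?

12

Walk through each heavy atom and fill implicit hydrogens from standard valence (C 4, N 3, O 2, S 2, halogen 1):
  atom 1: O, bond orders sum to 2 (valence 2) → 0 H
  atom 2: C, bond orders sum to 4 (valence 4) → 0 H
  atom 3: O, bond orders sum to 1 (valence 2) → 1 H
  atom 4: C, bond orders sum to 4 (valence 4) → 0 H
  atom 5: C, bond orders sum to 2 (valence 4) → 2 H
  atom 6: C, bond orders sum to 1 (valence 4) → 3 H
  atom 7: C, bond orders sum to 3 (valence 4) → 1 H
  atom 8: C, bond orders sum to 2 (valence 4) → 2 H
  atom 9: C, bond orders sum to 1 (valence 4) → 3 H
Total hydrogens: 12.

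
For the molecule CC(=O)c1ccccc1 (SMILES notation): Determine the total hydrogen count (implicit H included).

8

Walk through each heavy atom and fill implicit hydrogens from standard valence (C 4, N 3, O 2, S 2, halogen 1); for lowercase aromatic atoms, an aromatic c carries 1 H when it has two neighbours and 0 H with three, and aromatic n carries 0 H:
  atom 1: C, bond orders sum to 1 (valence 4) → 3 H
  atom 2: C, bond orders sum to 4 (valence 4) → 0 H
  atom 3: O, bond orders sum to 2 (valence 2) → 0 H
  atom 4: aromatic c, 3 neighbours → 0 H
  atom 5: aromatic c, 2 neighbours → 1 H
  atom 6: aromatic c, 2 neighbours → 1 H
  atom 7: aromatic c, 2 neighbours → 1 H
  atom 8: aromatic c, 2 neighbours → 1 H
  atom 9: aromatic c, 2 neighbours → 1 H
Total hydrogens: 8.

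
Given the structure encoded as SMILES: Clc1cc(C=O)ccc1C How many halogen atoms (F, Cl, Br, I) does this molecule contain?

1

Halogen atoms appear at heavy-atom position 1 (1×Cl).
Other groups present: 1 aldehyde.
Halogen count: 1.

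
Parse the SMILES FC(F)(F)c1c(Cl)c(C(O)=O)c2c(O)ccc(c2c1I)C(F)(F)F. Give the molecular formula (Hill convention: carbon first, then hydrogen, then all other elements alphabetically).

C13H4ClF6IO3

Walk through each heavy atom and fill implicit hydrogens from standard valence (C 4, N 3, O 2, S 2, halogen 1); for lowercase aromatic atoms, an aromatic c carries 1 H when it has two neighbours and 0 H with three, and aromatic n carries 0 H:
  atom 1: F (halogen, monovalent) → 0 H
  atom 2: C, bond orders sum to 4 (valence 4) → 0 H
  atom 3: F (halogen, monovalent) → 0 H
  atom 4: F (halogen, monovalent) → 0 H
  atom 5: aromatic c, 3 neighbours → 0 H
  atom 6: aromatic c, 3 neighbours → 0 H
  atom 7: Cl (halogen, monovalent) → 0 H
  atom 8: aromatic c, 3 neighbours → 0 H
  atom 9: C, bond orders sum to 4 (valence 4) → 0 H
  atom 10: O, bond orders sum to 1 (valence 2) → 1 H
  atom 11: O, bond orders sum to 2 (valence 2) → 0 H
  atom 12: aromatic c, 3 neighbours → 0 H
  atom 13: aromatic c, 3 neighbours → 0 H
  atom 14: O, bond orders sum to 1 (valence 2) → 1 H
  atom 15: aromatic c, 2 neighbours → 1 H
  atom 16: aromatic c, 2 neighbours → 1 H
  atom 17: aromatic c, 3 neighbours → 0 H
  atom 18: aromatic c, 3 neighbours → 0 H
  atom 19: aromatic c, 3 neighbours → 0 H
  atom 20: I (halogen, monovalent) → 0 H
  atom 21: C, bond orders sum to 4 (valence 4) → 0 H
  atom 22: F (halogen, monovalent) → 0 H
  atom 23: F (halogen, monovalent) → 0 H
  atom 24: F (halogen, monovalent) → 0 H
Totals → C:13, H:4, Cl:1, F:6, I:1, O:3.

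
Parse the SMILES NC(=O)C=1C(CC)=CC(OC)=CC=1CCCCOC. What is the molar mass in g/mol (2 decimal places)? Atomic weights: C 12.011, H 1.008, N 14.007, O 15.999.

265.35 g/mol

First, the molecular formula is C15H23NO3 (counting implicit H from valence).
  C: 15 × 12.011 = 180.165
  H: 23 × 1.008 = 23.184
  N: 1 × 14.007 = 14.007
  O: 3 × 15.999 = 47.997
Sum: 15×12.011 + 23×1.008 + 1×14.007 + 3×15.999 = 265.353 → 265.35 g/mol.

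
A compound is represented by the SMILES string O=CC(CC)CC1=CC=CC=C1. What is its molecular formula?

C11H14O

Walk through each heavy atom and fill implicit hydrogens from standard valence (C 4, N 3, O 2, S 2, halogen 1):
  atom 1: O, bond orders sum to 2 (valence 2) → 0 H
  atom 2: C, bond orders sum to 3 (valence 4) → 1 H
  atom 3: C, bond orders sum to 3 (valence 4) → 1 H
  atom 4: C, bond orders sum to 2 (valence 4) → 2 H
  atom 5: C, bond orders sum to 1 (valence 4) → 3 H
  atom 6: C, bond orders sum to 2 (valence 4) → 2 H
  atom 7: C, bond orders sum to 4 (valence 4) → 0 H
  atom 8: C, bond orders sum to 3 (valence 4) → 1 H
  atom 9: C, bond orders sum to 3 (valence 4) → 1 H
  atom 10: C, bond orders sum to 3 (valence 4) → 1 H
  atom 11: C, bond orders sum to 3 (valence 4) → 1 H
  atom 12: C, bond orders sum to 3 (valence 4) → 1 H
Totals → C:11, H:14, O:1.
In Hill order: C11H14O.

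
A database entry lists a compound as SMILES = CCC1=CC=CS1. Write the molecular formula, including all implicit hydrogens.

C6H8S

Walk through each heavy atom and fill implicit hydrogens from standard valence (C 4, N 3, O 2, S 2, halogen 1):
  atom 1: C, bond orders sum to 1 (valence 4) → 3 H
  atom 2: C, bond orders sum to 2 (valence 4) → 2 H
  atom 3: C, bond orders sum to 4 (valence 4) → 0 H
  atom 4: C, bond orders sum to 3 (valence 4) → 1 H
  atom 5: C, bond orders sum to 3 (valence 4) → 1 H
  atom 6: C, bond orders sum to 3 (valence 4) → 1 H
  atom 7: S, bond orders sum to 2 (valence 2) → 0 H
Totals → C:6, H:8, S:1.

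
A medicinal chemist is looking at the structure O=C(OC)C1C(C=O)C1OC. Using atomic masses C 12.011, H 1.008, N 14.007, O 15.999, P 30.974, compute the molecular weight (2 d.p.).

First, the molecular formula is C7H10O4 (counting implicit H from valence).
  C: 7 × 12.011 = 84.077
  H: 10 × 1.008 = 10.080
  O: 4 × 15.999 = 63.996
Sum: 7×12.011 + 10×1.008 + 4×15.999 = 158.153 → 158.15 g/mol.

158.15 g/mol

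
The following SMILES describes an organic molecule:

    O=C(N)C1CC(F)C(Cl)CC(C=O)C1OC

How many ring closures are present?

1

In SMILES, each pair of matching ring-closure digits denotes one ring-closing bond; the number of such bonds equals the number of independent rings.
Ring-closure bonds here: 1.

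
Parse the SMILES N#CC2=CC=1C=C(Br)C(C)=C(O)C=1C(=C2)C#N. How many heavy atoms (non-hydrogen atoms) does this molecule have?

17

Every atom symbol written in the SMILES (organic subset) is one heavy atom; implicit H are not written.
Heavy atoms by element → Br:1, C:13, N:2, O:1.
Total: 17.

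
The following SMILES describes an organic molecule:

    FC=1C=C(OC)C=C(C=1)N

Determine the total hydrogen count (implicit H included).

Walk through each heavy atom and fill implicit hydrogens from standard valence (C 4, N 3, O 2, S 2, halogen 1):
  atom 1: F (halogen, monovalent) → 0 H
  atom 2: C, bond orders sum to 4 (valence 4) → 0 H
  atom 3: C, bond orders sum to 3 (valence 4) → 1 H
  atom 4: C, bond orders sum to 4 (valence 4) → 0 H
  atom 5: O, bond orders sum to 2 (valence 2) → 0 H
  atom 6: C, bond orders sum to 1 (valence 4) → 3 H
  atom 7: C, bond orders sum to 3 (valence 4) → 1 H
  atom 8: C, bond orders sum to 4 (valence 4) → 0 H
  atom 9: C, bond orders sum to 3 (valence 4) → 1 H
  atom 10: N, bond orders sum to 1 (valence 3) → 2 H
Total hydrogens: 8.

8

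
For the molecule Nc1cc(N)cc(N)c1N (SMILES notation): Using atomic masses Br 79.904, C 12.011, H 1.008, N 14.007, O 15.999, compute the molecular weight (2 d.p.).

138.17 g/mol

First, the molecular formula is C6H10N4 (counting implicit H from valence).
  C: 6 × 12.011 = 72.066
  H: 10 × 1.008 = 10.080
  N: 4 × 14.007 = 56.028
Sum: 6×12.011 + 10×1.008 + 4×14.007 = 138.174 → 138.17 g/mol.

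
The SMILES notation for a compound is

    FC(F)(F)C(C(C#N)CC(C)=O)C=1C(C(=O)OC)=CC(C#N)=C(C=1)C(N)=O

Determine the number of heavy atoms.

27

Every atom symbol written in the SMILES (organic subset) is one heavy atom; implicit H are not written.
Heavy atoms by element → C:17, F:3, N:3, O:4.
Total: 27.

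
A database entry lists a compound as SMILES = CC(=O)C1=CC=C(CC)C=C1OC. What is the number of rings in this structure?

In SMILES, each pair of matching ring-closure digits denotes one ring-closing bond; the number of such bonds equals the number of independent rings.
Ring-closure bonds here: 1.

1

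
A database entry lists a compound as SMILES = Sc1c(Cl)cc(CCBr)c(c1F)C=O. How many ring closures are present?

In SMILES, each pair of matching ring-closure digits denotes one ring-closing bond; the number of such bonds equals the number of independent rings.
Ring-closure bonds here: 1.

1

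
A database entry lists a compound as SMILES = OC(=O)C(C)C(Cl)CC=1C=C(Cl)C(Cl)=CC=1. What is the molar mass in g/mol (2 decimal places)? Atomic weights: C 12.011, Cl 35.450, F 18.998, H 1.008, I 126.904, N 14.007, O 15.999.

281.56 g/mol

First, the molecular formula is C11H11Cl3O2 (counting implicit H from valence).
  C: 11 × 12.011 = 132.121
  Cl: 3 × 35.450 = 106.350
  H: 11 × 1.008 = 11.088
  O: 2 × 15.999 = 31.998
Sum: 11×12.011 + 3×35.450 + 11×1.008 + 2×15.999 = 281.557 → 281.56 g/mol.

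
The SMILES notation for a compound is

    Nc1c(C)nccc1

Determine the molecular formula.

C6H8N2

Walk through each heavy atom and fill implicit hydrogens from standard valence (C 4, N 3, O 2, S 2, halogen 1); for lowercase aromatic atoms, an aromatic c carries 1 H when it has two neighbours and 0 H with three, and aromatic n carries 0 H:
  atom 1: N, bond orders sum to 1 (valence 3) → 2 H
  atom 2: aromatic c, 3 neighbours → 0 H
  atom 3: aromatic c, 3 neighbours → 0 H
  atom 4: C, bond orders sum to 1 (valence 4) → 3 H
  atom 5: aromatic n, 2 neighbours → 0 H
  atom 6: aromatic c, 2 neighbours → 1 H
  atom 7: aromatic c, 2 neighbours → 1 H
  atom 8: aromatic c, 2 neighbours → 1 H
Totals → C:6, H:8, N:2.
In Hill order: C6H8N2.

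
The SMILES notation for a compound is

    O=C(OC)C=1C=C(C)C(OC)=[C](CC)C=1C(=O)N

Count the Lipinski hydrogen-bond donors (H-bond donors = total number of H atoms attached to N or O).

Donors: find every N or O and count the H atoms it carries.
  atom 1 (O): bond orders sum to 2 → 0 H
  atom 3 (O): bond orders sum to 2 → 0 H
  atom 10 (O): bond orders sum to 2 → 0 H
  atom 17 (O): bond orders sum to 2 → 0 H
  atom 18 (N): bond orders sum to 1 → 2 H
Lipinski HBD = 2.

2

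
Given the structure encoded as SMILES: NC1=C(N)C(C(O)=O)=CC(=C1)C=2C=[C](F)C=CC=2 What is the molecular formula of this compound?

C13H11FN2O2

Walk through each heavy atom and fill implicit hydrogens from standard valence (C 4, N 3, O 2, S 2, halogen 1):
  atom 1: N, bond orders sum to 1 (valence 3) → 2 H
  atom 2: C, bond orders sum to 4 (valence 4) → 0 H
  atom 3: C, bond orders sum to 4 (valence 4) → 0 H
  atom 4: N, bond orders sum to 1 (valence 3) → 2 H
  atom 5: C, bond orders sum to 4 (valence 4) → 0 H
  atom 6: C, bond orders sum to 4 (valence 4) → 0 H
  atom 7: O, bond orders sum to 1 (valence 2) → 1 H
  atom 8: O, bond orders sum to 2 (valence 2) → 0 H
  atom 9: C, bond orders sum to 3 (valence 4) → 1 H
  atom 10: C, bond orders sum to 4 (valence 4) → 0 H
  atom 11: C, bond orders sum to 3 (valence 4) → 1 H
  atom 12: C, bond orders sum to 4 (valence 4) → 0 H
  atom 13: C, bond orders sum to 3 (valence 4) → 1 H
  atom 14: C with explicit H count 0
  atom 15: F (halogen, monovalent) → 0 H
  atom 16: C, bond orders sum to 3 (valence 4) → 1 H
  atom 17: C, bond orders sum to 3 (valence 4) → 1 H
  atom 18: C, bond orders sum to 3 (valence 4) → 1 H
Totals → C:13, H:11, F:1, N:2, O:2.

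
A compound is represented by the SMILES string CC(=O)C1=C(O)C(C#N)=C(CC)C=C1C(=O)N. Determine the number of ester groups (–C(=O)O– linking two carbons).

0

Scan the SMILES for the ester motif — none present.
Groups that are present: 1 amide, 1 hydroxyl, 1 ketone, 1 nitrile.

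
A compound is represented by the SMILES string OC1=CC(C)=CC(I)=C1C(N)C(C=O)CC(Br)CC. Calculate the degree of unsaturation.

Degree of unsaturation = (number of rings) + (number of π bonds).
Ring closures in the SMILES: 1.
π bonds: 4 double bonds (each 1 DoU) → 4 DoU from unsaturation.
Total DoU = 1 + 4 = 5.

5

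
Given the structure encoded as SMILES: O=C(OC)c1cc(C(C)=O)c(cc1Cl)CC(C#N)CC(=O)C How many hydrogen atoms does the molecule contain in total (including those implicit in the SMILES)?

Walk through each heavy atom and fill implicit hydrogens from standard valence (C 4, N 3, O 2, S 2, halogen 1); for lowercase aromatic atoms, an aromatic c carries 1 H when it has two neighbours and 0 H with three, and aromatic n carries 0 H:
  atom 1: O, bond orders sum to 2 (valence 2) → 0 H
  atom 2: C, bond orders sum to 4 (valence 4) → 0 H
  atom 3: O, bond orders sum to 2 (valence 2) → 0 H
  atom 4: C, bond orders sum to 1 (valence 4) → 3 H
  atom 5: aromatic c, 3 neighbours → 0 H
  atom 6: aromatic c, 2 neighbours → 1 H
  atom 7: aromatic c, 3 neighbours → 0 H
  atom 8: C, bond orders sum to 4 (valence 4) → 0 H
  atom 9: C, bond orders sum to 1 (valence 4) → 3 H
  atom 10: O, bond orders sum to 2 (valence 2) → 0 H
  atom 11: aromatic c, 3 neighbours → 0 H
  atom 12: aromatic c, 2 neighbours → 1 H
  atom 13: aromatic c, 3 neighbours → 0 H
  atom 14: Cl (halogen, monovalent) → 0 H
  atom 15: C, bond orders sum to 2 (valence 4) → 2 H
  atom 16: C, bond orders sum to 3 (valence 4) → 1 H
  atom 17: C, bond orders sum to 4 (valence 4) → 0 H
  atom 18: N, bond orders sum to 3 (valence 3) → 0 H
  atom 19: C, bond orders sum to 2 (valence 4) → 2 H
  atom 20: C, bond orders sum to 4 (valence 4) → 0 H
  atom 21: O, bond orders sum to 2 (valence 2) → 0 H
  atom 22: C, bond orders sum to 1 (valence 4) → 3 H
Total hydrogens: 16.

16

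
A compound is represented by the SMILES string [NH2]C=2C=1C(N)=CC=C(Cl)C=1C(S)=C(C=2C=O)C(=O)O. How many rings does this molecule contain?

In SMILES, each pair of matching ring-closure digits denotes one ring-closing bond; the number of such bonds equals the number of independent rings.
Ring-closure bonds here: 2.

2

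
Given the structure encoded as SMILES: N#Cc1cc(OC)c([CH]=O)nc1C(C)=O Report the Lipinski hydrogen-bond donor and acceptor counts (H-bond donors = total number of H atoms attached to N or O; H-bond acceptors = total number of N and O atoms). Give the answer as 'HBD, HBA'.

Donors: find every N or O and count the H atoms it carries.
  atom 1 (N): bond orders sum to 3 → 0 H
  atom 6 (O): bond orders sum to 2 → 0 H
  atom 10 (O): bond orders sum to 2 → 0 H
  atom 11 (N): bond orders sum to 3 → 0 H
  atom 15 (O): bond orders sum to 2 → 0 H
Lipinski HBD = 0.
Acceptors: N atoms = 2, O atoms = 3 → HBA = 5.

0, 5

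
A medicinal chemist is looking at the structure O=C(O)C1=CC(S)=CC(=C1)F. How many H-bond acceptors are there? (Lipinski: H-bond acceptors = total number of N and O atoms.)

N atoms: 0; O atoms: 2.
Lipinski HBA = 0 + 2 = 2.

2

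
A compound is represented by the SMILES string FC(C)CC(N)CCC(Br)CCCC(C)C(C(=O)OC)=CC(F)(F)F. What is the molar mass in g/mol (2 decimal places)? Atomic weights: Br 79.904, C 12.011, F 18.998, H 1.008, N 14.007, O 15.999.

434.31 g/mol

First, the molecular formula is C17H28BrF4NO2 (counting implicit H from valence).
  Br: 1 × 79.904 = 79.904
  C: 17 × 12.011 = 204.187
  F: 4 × 18.998 = 75.992
  H: 28 × 1.008 = 28.224
  N: 1 × 14.007 = 14.007
  O: 2 × 15.999 = 31.998
Sum: 1×79.904 + 17×12.011 + 4×18.998 + 28×1.008 + 1×14.007 + 2×15.999 = 434.312 → 434.31 g/mol.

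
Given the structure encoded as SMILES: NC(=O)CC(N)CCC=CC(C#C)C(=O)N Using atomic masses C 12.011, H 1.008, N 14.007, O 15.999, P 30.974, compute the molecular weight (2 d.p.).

First, the molecular formula is C11H17N3O2 (counting implicit H from valence).
  C: 11 × 12.011 = 132.121
  H: 17 × 1.008 = 17.136
  N: 3 × 14.007 = 42.021
  O: 2 × 15.999 = 31.998
Sum: 11×12.011 + 17×1.008 + 3×14.007 + 2×15.999 = 223.276 → 223.28 g/mol.

223.28 g/mol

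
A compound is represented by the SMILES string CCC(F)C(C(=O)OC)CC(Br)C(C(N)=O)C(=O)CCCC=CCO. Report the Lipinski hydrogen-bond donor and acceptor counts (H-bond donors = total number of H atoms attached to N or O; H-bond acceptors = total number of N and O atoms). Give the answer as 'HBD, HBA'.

Donors: find every N or O and count the H atoms it carries.
  atom 7 (O): bond orders sum to 2 → 0 H
  atom 8 (O): bond orders sum to 2 → 0 H
  atom 15 (N): bond orders sum to 1 → 2 H
  atom 16 (O): bond orders sum to 2 → 0 H
  atom 18 (O): bond orders sum to 2 → 0 H
  atom 25 (O): bond orders sum to 1 → 1 H
Lipinski HBD = 3.
Acceptors: N atoms = 1, O atoms = 5 → HBA = 6.

3, 6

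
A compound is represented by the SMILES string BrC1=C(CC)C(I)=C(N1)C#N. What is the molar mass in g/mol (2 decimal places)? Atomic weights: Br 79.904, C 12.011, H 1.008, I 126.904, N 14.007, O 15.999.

324.95 g/mol

First, the molecular formula is C7H6BrIN2 (counting implicit H from valence).
  Br: 1 × 79.904 = 79.904
  C: 7 × 12.011 = 84.077
  H: 6 × 1.008 = 6.048
  I: 1 × 126.904 = 126.904
  N: 2 × 14.007 = 28.014
Sum: 1×79.904 + 7×12.011 + 6×1.008 + 1×126.904 + 2×14.007 = 324.947 → 324.95 g/mol.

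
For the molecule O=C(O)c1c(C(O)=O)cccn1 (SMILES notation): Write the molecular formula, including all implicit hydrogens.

C7H5NO4

Walk through each heavy atom and fill implicit hydrogens from standard valence (C 4, N 3, O 2, S 2, halogen 1); for lowercase aromatic atoms, an aromatic c carries 1 H when it has two neighbours and 0 H with three, and aromatic n carries 0 H:
  atom 1: O, bond orders sum to 2 (valence 2) → 0 H
  atom 2: C, bond orders sum to 4 (valence 4) → 0 H
  atom 3: O, bond orders sum to 1 (valence 2) → 1 H
  atom 4: aromatic c, 3 neighbours → 0 H
  atom 5: aromatic c, 3 neighbours → 0 H
  atom 6: C, bond orders sum to 4 (valence 4) → 0 H
  atom 7: O, bond orders sum to 1 (valence 2) → 1 H
  atom 8: O, bond orders sum to 2 (valence 2) → 0 H
  atom 9: aromatic c, 2 neighbours → 1 H
  atom 10: aromatic c, 2 neighbours → 1 H
  atom 11: aromatic c, 2 neighbours → 1 H
  atom 12: aromatic n, 2 neighbours → 0 H
Totals → C:7, H:5, N:1, O:4.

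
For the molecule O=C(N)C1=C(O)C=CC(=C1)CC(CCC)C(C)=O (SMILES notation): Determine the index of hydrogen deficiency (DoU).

6

Molecular formula: C14H19NO3.
DoU = (2C + 2 + N − H − X) / 2, where X is the halogen count and O/S are ignored.
    = (2·14 + 2 + 1 − 19 − 0) / 2 = 12 / 2 = 6.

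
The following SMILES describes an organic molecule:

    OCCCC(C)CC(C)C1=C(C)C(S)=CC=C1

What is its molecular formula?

C15H24OS

Walk through each heavy atom and fill implicit hydrogens from standard valence (C 4, N 3, O 2, S 2, halogen 1):
  atom 1: O, bond orders sum to 1 (valence 2) → 1 H
  atom 2: C, bond orders sum to 2 (valence 4) → 2 H
  atom 3: C, bond orders sum to 2 (valence 4) → 2 H
  atom 4: C, bond orders sum to 2 (valence 4) → 2 H
  atom 5: C, bond orders sum to 3 (valence 4) → 1 H
  atom 6: C, bond orders sum to 1 (valence 4) → 3 H
  atom 7: C, bond orders sum to 2 (valence 4) → 2 H
  atom 8: C, bond orders sum to 3 (valence 4) → 1 H
  atom 9: C, bond orders sum to 1 (valence 4) → 3 H
  atom 10: C, bond orders sum to 4 (valence 4) → 0 H
  atom 11: C, bond orders sum to 4 (valence 4) → 0 H
  atom 12: C, bond orders sum to 1 (valence 4) → 3 H
  atom 13: C, bond orders sum to 4 (valence 4) → 0 H
  atom 14: S, bond orders sum to 1 (valence 2) → 1 H
  atom 15: C, bond orders sum to 3 (valence 4) → 1 H
  atom 16: C, bond orders sum to 3 (valence 4) → 1 H
  atom 17: C, bond orders sum to 3 (valence 4) → 1 H
Totals → C:15, H:24, O:1, S:1.
In Hill order: C15H24OS.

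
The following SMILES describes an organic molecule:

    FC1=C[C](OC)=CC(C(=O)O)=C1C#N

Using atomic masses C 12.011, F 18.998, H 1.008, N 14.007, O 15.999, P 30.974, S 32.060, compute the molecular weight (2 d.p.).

First, the molecular formula is C9H6FNO3 (counting implicit H from valence).
  C: 9 × 12.011 = 108.099
  F: 1 × 18.998 = 18.998
  H: 6 × 1.008 = 6.048
  N: 1 × 14.007 = 14.007
  O: 3 × 15.999 = 47.997
Sum: 9×12.011 + 1×18.998 + 6×1.008 + 1×14.007 + 3×15.999 = 195.149 → 195.15 g/mol.

195.15 g/mol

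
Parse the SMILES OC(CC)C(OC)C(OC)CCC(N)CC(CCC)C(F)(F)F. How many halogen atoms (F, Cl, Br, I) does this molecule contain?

Halogen atoms appear at heavy-atom positions 21, 22, 23 (3×F).
Other groups present: 2 ether, 1 hydroxyl, 1 primary amine.
Halogen count: 3.

3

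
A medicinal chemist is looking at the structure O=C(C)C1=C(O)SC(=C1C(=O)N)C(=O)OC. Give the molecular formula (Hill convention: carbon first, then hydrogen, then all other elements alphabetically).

C9H9NO5S

Walk through each heavy atom and fill implicit hydrogens from standard valence (C 4, N 3, O 2, S 2, halogen 1):
  atom 1: O, bond orders sum to 2 (valence 2) → 0 H
  atom 2: C, bond orders sum to 4 (valence 4) → 0 H
  atom 3: C, bond orders sum to 1 (valence 4) → 3 H
  atom 4: C, bond orders sum to 4 (valence 4) → 0 H
  atom 5: C, bond orders sum to 4 (valence 4) → 0 H
  atom 6: O, bond orders sum to 1 (valence 2) → 1 H
  atom 7: S, bond orders sum to 2 (valence 2) → 0 H
  atom 8: C, bond orders sum to 4 (valence 4) → 0 H
  atom 9: C, bond orders sum to 4 (valence 4) → 0 H
  atom 10: C, bond orders sum to 4 (valence 4) → 0 H
  atom 11: O, bond orders sum to 2 (valence 2) → 0 H
  atom 12: N, bond orders sum to 1 (valence 3) → 2 H
  atom 13: C, bond orders sum to 4 (valence 4) → 0 H
  atom 14: O, bond orders sum to 2 (valence 2) → 0 H
  atom 15: O, bond orders sum to 2 (valence 2) → 0 H
  atom 16: C, bond orders sum to 1 (valence 4) → 3 H
Totals → C:9, H:9, N:1, O:5, S:1.
In Hill order: C9H9NO5S.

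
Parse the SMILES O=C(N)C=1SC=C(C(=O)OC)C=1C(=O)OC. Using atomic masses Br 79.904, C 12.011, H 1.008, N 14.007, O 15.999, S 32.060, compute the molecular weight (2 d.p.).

First, the molecular formula is C9H9NO5S (counting implicit H from valence).
  C: 9 × 12.011 = 108.099
  H: 9 × 1.008 = 9.072
  N: 1 × 14.007 = 14.007
  O: 5 × 15.999 = 79.995
  S: 1 × 32.060 = 32.060
Sum: 9×12.011 + 9×1.008 + 1×14.007 + 5×15.999 + 1×32.060 = 243.233 → 243.23 g/mol.

243.23 g/mol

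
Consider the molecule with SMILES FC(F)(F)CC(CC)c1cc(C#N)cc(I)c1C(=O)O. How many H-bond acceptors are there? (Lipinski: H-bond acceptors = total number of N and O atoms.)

N atoms: 1; O atoms: 2.
Lipinski HBA = 1 + 2 = 3.

3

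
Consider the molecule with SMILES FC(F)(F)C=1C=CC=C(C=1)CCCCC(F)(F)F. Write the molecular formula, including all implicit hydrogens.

C12H12F6

Walk through each heavy atom and fill implicit hydrogens from standard valence (C 4, N 3, O 2, S 2, halogen 1):
  atom 1: F (halogen, monovalent) → 0 H
  atom 2: C, bond orders sum to 4 (valence 4) → 0 H
  atom 3: F (halogen, monovalent) → 0 H
  atom 4: F (halogen, monovalent) → 0 H
  atom 5: C, bond orders sum to 4 (valence 4) → 0 H
  atom 6: C, bond orders sum to 3 (valence 4) → 1 H
  atom 7: C, bond orders sum to 3 (valence 4) → 1 H
  atom 8: C, bond orders sum to 3 (valence 4) → 1 H
  atom 9: C, bond orders sum to 4 (valence 4) → 0 H
  atom 10: C, bond orders sum to 3 (valence 4) → 1 H
  atom 11: C, bond orders sum to 2 (valence 4) → 2 H
  atom 12: C, bond orders sum to 2 (valence 4) → 2 H
  atom 13: C, bond orders sum to 2 (valence 4) → 2 H
  atom 14: C, bond orders sum to 2 (valence 4) → 2 H
  atom 15: C, bond orders sum to 4 (valence 4) → 0 H
  atom 16: F (halogen, monovalent) → 0 H
  atom 17: F (halogen, monovalent) → 0 H
  atom 18: F (halogen, monovalent) → 0 H
Totals → C:12, H:12, F:6.
In Hill order: C12H12F6.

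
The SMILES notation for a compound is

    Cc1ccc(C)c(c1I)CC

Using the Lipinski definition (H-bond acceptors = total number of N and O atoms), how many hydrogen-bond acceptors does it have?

N atoms: 0; O atoms: 0.
Lipinski HBA = 0 + 0 = 0.

0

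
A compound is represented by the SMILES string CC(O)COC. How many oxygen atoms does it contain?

2

Scan the SMILES for O atoms (remember two-letter symbols like Cl and Br are single atoms).
Oxygen count: 2.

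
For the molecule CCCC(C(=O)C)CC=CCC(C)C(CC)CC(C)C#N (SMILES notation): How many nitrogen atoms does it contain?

Scan the SMILES for N atoms (remember two-letter symbols like Cl and Br are single atoms).
Nitrogen count: 1.

1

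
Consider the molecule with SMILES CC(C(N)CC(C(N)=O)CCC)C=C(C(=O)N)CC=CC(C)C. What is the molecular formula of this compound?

Walk through each heavy atom and fill implicit hydrogens from standard valence (C 4, N 3, O 2, S 2, halogen 1):
  atom 1: C, bond orders sum to 1 (valence 4) → 3 H
  atom 2: C, bond orders sum to 3 (valence 4) → 1 H
  atom 3: C, bond orders sum to 3 (valence 4) → 1 H
  atom 4: N, bond orders sum to 1 (valence 3) → 2 H
  atom 5: C, bond orders sum to 2 (valence 4) → 2 H
  atom 6: C, bond orders sum to 3 (valence 4) → 1 H
  atom 7: C, bond orders sum to 4 (valence 4) → 0 H
  atom 8: N, bond orders sum to 1 (valence 3) → 2 H
  atom 9: O, bond orders sum to 2 (valence 2) → 0 H
  atom 10: C, bond orders sum to 2 (valence 4) → 2 H
  atom 11: C, bond orders sum to 2 (valence 4) → 2 H
  atom 12: C, bond orders sum to 1 (valence 4) → 3 H
  atom 13: C, bond orders sum to 3 (valence 4) → 1 H
  atom 14: C, bond orders sum to 4 (valence 4) → 0 H
  atom 15: C, bond orders sum to 4 (valence 4) → 0 H
  atom 16: O, bond orders sum to 2 (valence 2) → 0 H
  atom 17: N, bond orders sum to 1 (valence 3) → 2 H
  atom 18: C, bond orders sum to 2 (valence 4) → 2 H
  atom 19: C, bond orders sum to 3 (valence 4) → 1 H
  atom 20: C, bond orders sum to 3 (valence 4) → 1 H
  atom 21: C, bond orders sum to 3 (valence 4) → 1 H
  atom 22: C, bond orders sum to 1 (valence 4) → 3 H
  atom 23: C, bond orders sum to 1 (valence 4) → 3 H
Totals → C:18, H:33, N:3, O:2.

C18H33N3O2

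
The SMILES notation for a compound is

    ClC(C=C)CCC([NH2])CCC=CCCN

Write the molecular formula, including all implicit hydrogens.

Walk through each heavy atom and fill implicit hydrogens from standard valence (C 4, N 3, O 2, S 2, halogen 1):
  atom 1: Cl (halogen, monovalent) → 0 H
  atom 2: C, bond orders sum to 3 (valence 4) → 1 H
  atom 3: C, bond orders sum to 3 (valence 4) → 1 H
  atom 4: C, bond orders sum to 2 (valence 4) → 2 H
  atom 5: C, bond orders sum to 2 (valence 4) → 2 H
  atom 6: C, bond orders sum to 2 (valence 4) → 2 H
  atom 7: C, bond orders sum to 3 (valence 4) → 1 H
  atom 8: N with explicit H count 2
  atom 9: C, bond orders sum to 2 (valence 4) → 2 H
  atom 10: C, bond orders sum to 2 (valence 4) → 2 H
  atom 11: C, bond orders sum to 3 (valence 4) → 1 H
  atom 12: C, bond orders sum to 3 (valence 4) → 1 H
  atom 13: C, bond orders sum to 2 (valence 4) → 2 H
  atom 14: C, bond orders sum to 2 (valence 4) → 2 H
  atom 15: N, bond orders sum to 1 (valence 3) → 2 H
Totals → C:12, H:23, Cl:1, N:2.

C12H23ClN2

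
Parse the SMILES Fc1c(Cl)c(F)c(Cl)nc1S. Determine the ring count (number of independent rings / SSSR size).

1

In SMILES, each pair of matching ring-closure digits denotes one ring-closing bond; the number of such bonds equals the number of independent rings.
Ring-closure bonds here: 1.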